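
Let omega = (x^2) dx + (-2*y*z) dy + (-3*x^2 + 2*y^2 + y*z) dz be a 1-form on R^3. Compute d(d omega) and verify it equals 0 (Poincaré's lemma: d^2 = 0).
d(d omega) = 0

Step 1: d omega = sum_{i<j} (∂f_j/∂x_i - ∂f_i/∂x_j) dx_i ∧ dx_j:
  coeff of dx ∧ dy: 0
  coeff of dx ∧ dz: -6*x
  coeff of dy ∧ dz: 6*y + z
Step 2: Apply d again to each 2-form coefficient. The only possible 3-form in R^3 is dx ∧ dy ∧ dz, with coefficient
  ∂(coeff of dy∧dz)/∂x - ∂(coeff of dx∧dz)/∂y + ∂(coeff of dx∧dy)/∂z
  = ∂/∂x (6*y + z) - ∂/∂y (-6*x) + ∂/∂z (0).
Each of these terms simplifies to sums of mixed partials that cancel in pairs. The result is 0 (by equality of mixed partials for smooth functions — Schwarz / Clairaut).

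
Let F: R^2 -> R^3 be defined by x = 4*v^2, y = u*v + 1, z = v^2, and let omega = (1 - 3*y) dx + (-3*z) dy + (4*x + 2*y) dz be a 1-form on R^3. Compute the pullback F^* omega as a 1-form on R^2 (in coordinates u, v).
F^* omega = (-3*v^3) du + (v*(-23*u*v + 32*v^2 - 12)) dv

Using F^*(f dg) = (f ∘ F) d(g ∘ F), substitute each coordinate x_i by F_i(u, v) in f_i, and replace dx_i by d F_i = (∂F_i/∂u) du + (∂F_i/∂v) dv.
  For the x component: f_1(F) = -3*u*v - 2; d F_1 = (0) du + (8*v) dv
  For the y component: f_2(F) = -3*v^2; d F_2 = (v) du + (u) dv
  For the z component: f_3(F) = 2*u*v + 16*v^2 + 2; d F_3 = (0) du + (2*v) dv
Combining and collecting du, dv coefficients:
  coeff of du: -3*v^3
  coeff of dv: v*(-23*u*v + 32*v^2 - 12)
F^* omega = (-3*v^3) du + (v*(-23*u*v + 32*v^2 - 12)) dv.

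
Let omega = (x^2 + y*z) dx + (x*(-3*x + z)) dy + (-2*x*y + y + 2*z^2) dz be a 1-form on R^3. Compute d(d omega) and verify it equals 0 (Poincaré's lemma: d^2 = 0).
d(d omega) = 0

Step 1: d omega = sum_{i<j} (∂f_j/∂x_i - ∂f_i/∂x_j) dx_i ∧ dx_j:
  coeff of dx ∧ dy: -6*x
  coeff of dx ∧ dz: -3*y
  coeff of dy ∧ dz: 1 - 3*x
Step 2: Apply d again to each 2-form coefficient. The only possible 3-form in R^3 is dx ∧ dy ∧ dz, with coefficient
  ∂(coeff of dy∧dz)/∂x - ∂(coeff of dx∧dz)/∂y + ∂(coeff of dx∧dy)/∂z
  = ∂/∂x (1 - 3*x) - ∂/∂y (-3*y) + ∂/∂z (-6*x).
Each of these terms simplifies to sums of mixed partials that cancel in pairs. The result is 0 (by equality of mixed partials for smooth functions — Schwarz / Clairaut).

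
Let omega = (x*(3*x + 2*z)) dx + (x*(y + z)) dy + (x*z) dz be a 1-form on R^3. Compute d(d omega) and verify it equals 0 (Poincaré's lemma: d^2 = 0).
d(d omega) = 0

Step 1: d omega = sum_{i<j} (∂f_j/∂x_i - ∂f_i/∂x_j) dx_i ∧ dx_j:
  coeff of dx ∧ dy: y + z
  coeff of dx ∧ dz: -2*x + z
  coeff of dy ∧ dz: -x
Step 2: Apply d again to each 2-form coefficient. The only possible 3-form in R^3 is dx ∧ dy ∧ dz, with coefficient
  ∂(coeff of dy∧dz)/∂x - ∂(coeff of dx∧dz)/∂y + ∂(coeff of dx∧dy)/∂z
  = ∂/∂x (-x) - ∂/∂y (-2*x + z) + ∂/∂z (y + z).
Each of these terms simplifies to sums of mixed partials that cancel in pairs. The result is 0 (by equality of mixed partials for smooth functions — Schwarz / Clairaut).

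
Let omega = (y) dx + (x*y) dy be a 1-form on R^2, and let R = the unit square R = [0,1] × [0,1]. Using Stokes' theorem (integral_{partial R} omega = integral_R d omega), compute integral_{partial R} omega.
integral_(partial R) omega = -1/2

Stokes: integral_partial_R omega = integral_R d omega with d omega = (∂Q/∂x - ∂P/∂y) dx ∧ dy.
  ∂Q/∂x = y
  ∂P/∂y = 1
  integrand = ∂Q/∂x - ∂P/∂y = y - 1.
Integrating over R: integral_0^1 integral_0^1 (y - 1) dx dy = -1/2.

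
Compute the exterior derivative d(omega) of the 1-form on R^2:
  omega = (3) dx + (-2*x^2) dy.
d(omega) = (-4*x) dx ∧ dy

For a 1-form omega = sum_i f_i dx_i, the exterior derivative is
  d(omega) = sum_{i < j} (∂f_j/∂x_i - ∂f_i/∂x_j) dx_i ∧ dx_j.
  coefficient of dx ∧ dy: ∂f_2/∂x - ∂f_1/∂y = ∂(-2*x^2)/∂x - ∂(3)/∂y = -4*x
Assembling: d(omega) = (-4*x) dx ∧ dy.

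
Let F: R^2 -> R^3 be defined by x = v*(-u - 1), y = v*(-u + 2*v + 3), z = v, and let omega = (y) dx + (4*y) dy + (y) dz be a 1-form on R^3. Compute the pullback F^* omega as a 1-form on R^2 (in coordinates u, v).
F^* omega = (5*v^2*(u - 2*v - 3)) du + (v*(5*u^2 - 26*u*v - 27*u + 32*v^2 + 72*v + 36)) dv

Using F^*(f dg) = (f ∘ F) d(g ∘ F), substitute each coordinate x_i by F_i(u, v) in f_i, and replace dx_i by d F_i = (∂F_i/∂u) du + (∂F_i/∂v) dv.
  For the x component: f_1(F) = v*(-u + 2*v + 3); d F_1 = (-v) du + (-u - 1) dv
  For the y component: f_2(F) = 4*v*(-u + 2*v + 3); d F_2 = (-v) du + (-u + 4*v + 3) dv
  For the z component: f_3(F) = v*(-u + 2*v + 3); d F_3 = (0) du + (1) dv
Combining and collecting du, dv coefficients:
  coeff of du: 5*v^2*(u - 2*v - 3)
  coeff of dv: v*(5*u^2 - 26*u*v - 27*u + 32*v^2 + 72*v + 36)
F^* omega = (5*v^2*(u - 2*v - 3)) du + (v*(5*u^2 - 26*u*v - 27*u + 32*v^2 + 72*v + 36)) dv.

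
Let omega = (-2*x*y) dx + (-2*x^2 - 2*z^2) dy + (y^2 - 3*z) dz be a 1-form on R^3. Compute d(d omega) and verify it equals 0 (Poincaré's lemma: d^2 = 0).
d(d omega) = 0

Step 1: d omega = sum_{i<j} (∂f_j/∂x_i - ∂f_i/∂x_j) dx_i ∧ dx_j:
  coeff of dx ∧ dy: -2*x
  coeff of dx ∧ dz: 0
  coeff of dy ∧ dz: 2*y + 4*z
Step 2: Apply d again to each 2-form coefficient. The only possible 3-form in R^3 is dx ∧ dy ∧ dz, with coefficient
  ∂(coeff of dy∧dz)/∂x - ∂(coeff of dx∧dz)/∂y + ∂(coeff of dx∧dy)/∂z
  = ∂/∂x (2*y + 4*z) - ∂/∂y (0) + ∂/∂z (-2*x).
Each of these terms simplifies to sums of mixed partials that cancel in pairs. The result is 0 (by equality of mixed partials for smooth functions — Schwarz / Clairaut).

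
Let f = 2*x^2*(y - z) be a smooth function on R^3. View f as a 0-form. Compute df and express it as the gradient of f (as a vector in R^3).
df = (4*x*(y - z)) dx + (2*x^2) dy + (-2*x^2) dz; grad f = (4*x*(y - z), 2*x^2, -2*x^2)

For a 0-form f, d f = (∂f/∂x) dx + (∂f/∂y) dy + (∂f/∂z) dz. The components of the vector representation are exactly the entries of grad f in Cartesian coordinates:
  ∂f/∂x = 4*x*(y - z)
  ∂f/∂y = 2*x^2
  ∂f/∂z = -2*x^2.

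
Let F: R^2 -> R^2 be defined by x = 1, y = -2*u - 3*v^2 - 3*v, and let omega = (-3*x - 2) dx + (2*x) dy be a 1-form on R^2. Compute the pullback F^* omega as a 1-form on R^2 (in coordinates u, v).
F^* omega = (-4) du + (-12*v - 6) dv

Using F^*(f dg) = (f ∘ F) d(g ∘ F), substitute each coordinate x_i by F_i(u, v) in f_i, and replace dx_i by d F_i = (∂F_i/∂u) du + (∂F_i/∂v) dv.
  For the x component: f_1(F) = -5; d F_1 = (0) du + (0) dv
  For the y component: f_2(F) = 2; d F_2 = (-2) du + (-6*v - 3) dv
Combining and collecting du, dv coefficients:
  coeff of du: -4
  coeff of dv: -12*v - 6
F^* omega = (-4) du + (-12*v - 6) dv.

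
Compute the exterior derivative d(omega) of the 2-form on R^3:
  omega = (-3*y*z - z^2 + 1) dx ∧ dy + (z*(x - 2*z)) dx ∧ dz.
d(omega) = (-3*y - 2*z) dx ∧ dy ∧ dz

For a 2-form omega = sum_{i<j} g_{ij} dx_i ∧ dx_j, the exterior derivative is
  d(omega) = sum_{i<j} d(g_{ij}) ∧ dx_i ∧ dx_j = sum_{i<j, k} (∂g_{ij}/∂x_k) dx_k ∧ dx_i ∧ dx_j.
Expand each term, using dx_k ∧ dx_i ∧ dx_j = sgn(permutation) dx_{(a)} ∧ dx_{(b)} ∧ dx_{(c)} with (a < b < c) sorted:
  d(-3*y*z - z^2 + 1) includes (∂/∂z)(-3*y*z - z^2 + 1) dz = (-3*y - 2*z) dz, which multiplied by dx ∧ dy gives (-3*y - 2*z) dx ∧ dy ∧ dz
Collecting like 3-forms: d(omega) = (-3*y - 2*z) dx ∧ dy ∧ dz.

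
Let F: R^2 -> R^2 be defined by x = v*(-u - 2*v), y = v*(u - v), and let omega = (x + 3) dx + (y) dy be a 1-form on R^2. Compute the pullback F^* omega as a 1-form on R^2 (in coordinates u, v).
F^* omega = (v*(2*u*v + v^2 - 3)) du + (2*u^2*v + 3*u*v^2 - 3*u + 10*v^3 - 12*v) dv

Using F^*(f dg) = (f ∘ F) d(g ∘ F), substitute each coordinate x_i by F_i(u, v) in f_i, and replace dx_i by d F_i = (∂F_i/∂u) du + (∂F_i/∂v) dv.
  For the x component: f_1(F) = -u*v - 2*v^2 + 3; d F_1 = (-v) du + (-u - 4*v) dv
  For the y component: f_2(F) = v*(u - v); d F_2 = (v) du + (u - 2*v) dv
Combining and collecting du, dv coefficients:
  coeff of du: v*(2*u*v + v^2 - 3)
  coeff of dv: 2*u^2*v + 3*u*v^2 - 3*u + 10*v^3 - 12*v
F^* omega = (v*(2*u*v + v^2 - 3)) du + (2*u^2*v + 3*u*v^2 - 3*u + 10*v^3 - 12*v) dv.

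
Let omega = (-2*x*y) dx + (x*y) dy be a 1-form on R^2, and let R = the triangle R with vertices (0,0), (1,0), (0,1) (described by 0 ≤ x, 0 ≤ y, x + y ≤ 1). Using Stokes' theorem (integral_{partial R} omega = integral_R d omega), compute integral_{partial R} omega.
integral_(partial R) omega = 1/2

Stokes: integral_partial_R omega = integral_R d omega with d omega = (∂Q/∂x - ∂P/∂y) dx ∧ dy.
  ∂Q/∂x = y
  ∂P/∂y = -2*x
  integrand = ∂Q/∂x - ∂P/∂y = 2*x + y.
Integrating over R: integral_0^1 integral_0^{1-x} (2*x + y) dy dx = 1/2.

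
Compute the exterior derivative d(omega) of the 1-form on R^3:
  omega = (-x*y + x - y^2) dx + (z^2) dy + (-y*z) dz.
d(omega) = (x + 2*y) dx ∧ dy + (-3*z) dy ∧ dz

For a 1-form omega = sum_i f_i dx_i, the exterior derivative is
  d(omega) = sum_{i < j} (∂f_j/∂x_i - ∂f_i/∂x_j) dx_i ∧ dx_j.
  coefficient of dx ∧ dy: ∂f_2/∂x - ∂f_1/∂y = ∂(z^2)/∂x - ∂(-x*y + x - y^2)/∂y = x + 2*y
  coefficient of dy ∧ dz: ∂f_3/∂y - ∂f_2/∂z = ∂(-y*z)/∂y - ∂(z^2)/∂z = -3*z
Assembling: d(omega) = (x + 2*y) dx ∧ dy + (-3*z) dy ∧ dz.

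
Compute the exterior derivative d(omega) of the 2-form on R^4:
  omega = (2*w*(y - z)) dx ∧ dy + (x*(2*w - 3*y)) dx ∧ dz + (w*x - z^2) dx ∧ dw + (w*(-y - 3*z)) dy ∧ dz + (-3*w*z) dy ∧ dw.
d(omega) = (-2*w + 3*x) dx ∧ dy ∧ dz + (2*y - 2*z) dx ∧ dy ∧ dw + (2*x + 2*z) dx ∧ dz ∧ dw + (3*w - y - 3*z) dy ∧ dz ∧ dw

For a 2-form omega = sum_{i<j} g_{ij} dx_i ∧ dx_j, the exterior derivative is
  d(omega) = sum_{i<j} d(g_{ij}) ∧ dx_i ∧ dx_j = sum_{i<j, k} (∂g_{ij}/∂x_k) dx_k ∧ dx_i ∧ dx_j.
Expand each term, using dx_k ∧ dx_i ∧ dx_j = sgn(permutation) dx_{(a)} ∧ dx_{(b)} ∧ dx_{(c)} with (a < b < c) sorted:
  d(2*w*(y - z)) includes (∂/∂z)(2*w*(y - z)) dz = (-2*w) dz, which multiplied by dx ∧ dy gives (-2*w) dx ∧ dy ∧ dz
  d(2*w*(y - z)) includes (∂/∂w)(2*w*(y - z)) dw = (2*y - 2*z) dw, which multiplied by dx ∧ dy gives (2*y - 2*z) dx ∧ dy ∧ dw
  d(x*(2*w - 3*y)) includes (∂/∂y)(x*(2*w - 3*y)) dy = (-3*x) dy, which multiplied by dx ∧ dz gives (3*x) dx ∧ dy ∧ dz
  d(x*(2*w - 3*y)) includes (∂/∂w)(x*(2*w - 3*y)) dw = (2*x) dw, which multiplied by dx ∧ dz gives (2*x) dx ∧ dz ∧ dw
  d(w*x - z^2) includes (∂/∂z)(w*x - z^2) dz = (-2*z) dz, which multiplied by dx ∧ dw gives (2*z) dx ∧ dz ∧ dw
  d(w*(-y - 3*z)) includes (∂/∂w)(w*(-y - 3*z)) dw = (-y - 3*z) dw, which multiplied by dy ∧ dz gives (-y - 3*z) dy ∧ dz ∧ dw
  d(-3*w*z) includes (∂/∂z)(-3*w*z) dz = (-3*w) dz, which multiplied by dy ∧ dw gives (3*w) dy ∧ dz ∧ dw
Collecting like 3-forms: d(omega) = (-2*w + 3*x) dx ∧ dy ∧ dz + (2*y - 2*z) dx ∧ dy ∧ dw + (2*x + 2*z) dx ∧ dz ∧ dw + (3*w - y - 3*z) dy ∧ dz ∧ dw.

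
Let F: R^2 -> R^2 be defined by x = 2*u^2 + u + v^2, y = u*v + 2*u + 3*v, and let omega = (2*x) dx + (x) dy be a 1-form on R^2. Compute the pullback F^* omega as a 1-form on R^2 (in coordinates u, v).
F^* omega = (16*u^3 + 2*u^2*v + 16*u^2 + 8*u*v^2 + u*v + 4*u + v^3 + 4*v^2) du + (2*u^3 + 8*u^2*v + 7*u^2 + u*v^2 + 4*u*v + 3*u + 4*v^3 + 3*v^2) dv

Using F^*(f dg) = (f ∘ F) d(g ∘ F), substitute each coordinate x_i by F_i(u, v) in f_i, and replace dx_i by d F_i = (∂F_i/∂u) du + (∂F_i/∂v) dv.
  For the x component: f_1(F) = 4*u^2 + 2*u + 2*v^2; d F_1 = (4*u + 1) du + (2*v) dv
  For the y component: f_2(F) = 2*u^2 + u + v^2; d F_2 = (v + 2) du + (u + 3) dv
Combining and collecting du, dv coefficients:
  coeff of du: 16*u^3 + 2*u^2*v + 16*u^2 + 8*u*v^2 + u*v + 4*u + v^3 + 4*v^2
  coeff of dv: 2*u^3 + 8*u^2*v + 7*u^2 + u*v^2 + 4*u*v + 3*u + 4*v^3 + 3*v^2
F^* omega = (16*u^3 + 2*u^2*v + 16*u^2 + 8*u*v^2 + u*v + 4*u + v^3 + 4*v^2) du + (2*u^3 + 8*u^2*v + 7*u^2 + u*v^2 + 4*u*v + 3*u + 4*v^3 + 3*v^2) dv.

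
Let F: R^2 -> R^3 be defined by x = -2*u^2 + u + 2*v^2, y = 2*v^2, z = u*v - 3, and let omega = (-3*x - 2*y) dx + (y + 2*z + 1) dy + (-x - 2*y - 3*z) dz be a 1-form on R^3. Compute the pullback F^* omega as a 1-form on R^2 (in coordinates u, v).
F^* omega = (-24*u^3 + 2*u^2*v + 18*u^2 + 37*u*v^2 - u*v - 3*u - 6*v^3 - 10*v^2 + 9*v) du + (2*u^3 + 21*u^2*v - u^2 + 2*u*v^2 - 12*u*v + 9*u - 32*v^3 - 20*v) dv

Using F^*(f dg) = (f ∘ F) d(g ∘ F), substitute each coordinate x_i by F_i(u, v) in f_i, and replace dx_i by d F_i = (∂F_i/∂u) du + (∂F_i/∂v) dv.
  For the x component: f_1(F) = 6*u^2 - 3*u - 10*v^2; d F_1 = (1 - 4*u) du + (4*v) dv
  For the y component: f_2(F) = 2*u*v + 2*v^2 - 5; d F_2 = (0) du + (4*v) dv
  For the z component: f_3(F) = 2*u^2 - 3*u*v - u - 6*v^2 + 9; d F_3 = (v) du + (u) dv
Combining and collecting du, dv coefficients:
  coeff of du: -24*u^3 + 2*u^2*v + 18*u^2 + 37*u*v^2 - u*v - 3*u - 6*v^3 - 10*v^2 + 9*v
  coeff of dv: 2*u^3 + 21*u^2*v - u^2 + 2*u*v^2 - 12*u*v + 9*u - 32*v^3 - 20*v
F^* omega = (-24*u^3 + 2*u^2*v + 18*u^2 + 37*u*v^2 - u*v - 3*u - 6*v^3 - 10*v^2 + 9*v) du + (2*u^3 + 21*u^2*v - u^2 + 2*u*v^2 - 12*u*v + 9*u - 32*v^3 - 20*v) dv.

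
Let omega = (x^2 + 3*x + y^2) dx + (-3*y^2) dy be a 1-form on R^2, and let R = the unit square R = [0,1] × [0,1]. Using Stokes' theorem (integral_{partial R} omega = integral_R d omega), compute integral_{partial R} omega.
integral_(partial R) omega = -1

Stokes: integral_partial_R omega = integral_R d omega with d omega = (∂Q/∂x - ∂P/∂y) dx ∧ dy.
  ∂Q/∂x = 0
  ∂P/∂y = 2*y
  integrand = ∂Q/∂x - ∂P/∂y = -2*y.
Integrating over R: integral_0^1 integral_0^1 (-2*y) dx dy = -1.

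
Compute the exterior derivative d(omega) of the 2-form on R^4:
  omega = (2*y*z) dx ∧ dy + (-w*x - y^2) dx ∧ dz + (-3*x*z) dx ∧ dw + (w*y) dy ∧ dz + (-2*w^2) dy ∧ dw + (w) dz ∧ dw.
d(omega) = (4*y) dx ∧ dy ∧ dz + (2*x) dx ∧ dz ∧ dw + (y) dy ∧ dz ∧ dw

For a 2-form omega = sum_{i<j} g_{ij} dx_i ∧ dx_j, the exterior derivative is
  d(omega) = sum_{i<j} d(g_{ij}) ∧ dx_i ∧ dx_j = sum_{i<j, k} (∂g_{ij}/∂x_k) dx_k ∧ dx_i ∧ dx_j.
Expand each term, using dx_k ∧ dx_i ∧ dx_j = sgn(permutation) dx_{(a)} ∧ dx_{(b)} ∧ dx_{(c)} with (a < b < c) sorted:
  d(2*y*z) includes (∂/∂z)(2*y*z) dz = (2*y) dz, which multiplied by dx ∧ dy gives (2*y) dx ∧ dy ∧ dz
  d(-w*x - y^2) includes (∂/∂y)(-w*x - y^2) dy = (-2*y) dy, which multiplied by dx ∧ dz gives (2*y) dx ∧ dy ∧ dz
  d(-w*x - y^2) includes (∂/∂w)(-w*x - y^2) dw = (-x) dw, which multiplied by dx ∧ dz gives (-x) dx ∧ dz ∧ dw
  d(-3*x*z) includes (∂/∂z)(-3*x*z) dz = (-3*x) dz, which multiplied by dx ∧ dw gives (3*x) dx ∧ dz ∧ dw
  d(w*y) includes (∂/∂w)(w*y) dw = (y) dw, which multiplied by dy ∧ dz gives (y) dy ∧ dz ∧ dw
Collecting like 3-forms: d(omega) = (4*y) dx ∧ dy ∧ dz + (2*x) dx ∧ dz ∧ dw + (y) dy ∧ dz ∧ dw.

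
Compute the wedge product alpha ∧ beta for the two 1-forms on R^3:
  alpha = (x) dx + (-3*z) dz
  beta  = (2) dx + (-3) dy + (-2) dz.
alpha ∧ beta = (-3*x) dx ∧ dy + (-2*x + 6*z) dx ∧ dz + (-9*z) dy ∧ dz

Distribute the wedge, using dx_i ∧ dx_j = -dx_j ∧ dx_i and dx_i ∧ dx_i = 0. For each pair (i, j) with i < j, the coefficient of dx_i ∧ dx_j in alpha ∧ beta is (alpha_i * beta_j - alpha_j * beta_i). Collecting: alpha ∧ beta = (-3*x) dx ∧ dy + (-2*x + 6*z) dx ∧ dz + (-9*z) dy ∧ dz.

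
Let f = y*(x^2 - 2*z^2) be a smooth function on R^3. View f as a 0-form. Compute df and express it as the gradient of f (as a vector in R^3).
df = (2*x*y) dx + (x^2 - 2*z^2) dy + (-4*y*z) dz; grad f = (2*x*y, x^2 - 2*z^2, -4*y*z)

For a 0-form f, d f = (∂f/∂x) dx + (∂f/∂y) dy + (∂f/∂z) dz. The components of the vector representation are exactly the entries of grad f in Cartesian coordinates:
  ∂f/∂x = 2*x*y
  ∂f/∂y = x^2 - 2*z^2
  ∂f/∂z = -4*y*z.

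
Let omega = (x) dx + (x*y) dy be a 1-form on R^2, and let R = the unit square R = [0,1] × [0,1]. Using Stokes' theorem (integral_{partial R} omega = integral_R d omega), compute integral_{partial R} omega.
integral_(partial R) omega = 1/2

Stokes: integral_partial_R omega = integral_R d omega with d omega = (∂Q/∂x - ∂P/∂y) dx ∧ dy.
  ∂Q/∂x = y
  ∂P/∂y = 0
  integrand = ∂Q/∂x - ∂P/∂y = y.
Integrating over R: integral_0^1 integral_0^1 (y) dx dy = 1/2.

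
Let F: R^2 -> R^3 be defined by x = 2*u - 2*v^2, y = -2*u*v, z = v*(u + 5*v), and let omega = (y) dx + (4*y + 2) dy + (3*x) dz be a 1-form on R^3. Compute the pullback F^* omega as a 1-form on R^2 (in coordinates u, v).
F^* omega = (2*v*(8*u*v + u - 3*v^2 - 2)) du + (16*u^2*v + 6*u^2 + 2*u*v^2 + 60*u*v - 4*u - 60*v^3) dv

Using F^*(f dg) = (f ∘ F) d(g ∘ F), substitute each coordinate x_i by F_i(u, v) in f_i, and replace dx_i by d F_i = (∂F_i/∂u) du + (∂F_i/∂v) dv.
  For the x component: f_1(F) = -2*u*v; d F_1 = (2) du + (-4*v) dv
  For the y component: f_2(F) = -8*u*v + 2; d F_2 = (-2*v) du + (-2*u) dv
  For the z component: f_3(F) = 6*u - 6*v^2; d F_3 = (v) du + (u + 10*v) dv
Combining and collecting du, dv coefficients:
  coeff of du: 2*v*(8*u*v + u - 3*v^2 - 2)
  coeff of dv: 16*u^2*v + 6*u^2 + 2*u*v^2 + 60*u*v - 4*u - 60*v^3
F^* omega = (2*v*(8*u*v + u - 3*v^2 - 2)) du + (16*u^2*v + 6*u^2 + 2*u*v^2 + 60*u*v - 4*u - 60*v^3) dv.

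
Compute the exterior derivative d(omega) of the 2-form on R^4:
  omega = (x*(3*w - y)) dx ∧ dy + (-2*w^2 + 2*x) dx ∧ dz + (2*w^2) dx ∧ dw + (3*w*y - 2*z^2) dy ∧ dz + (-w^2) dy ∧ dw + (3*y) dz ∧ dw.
d(omega) = (3*x) dx ∧ dy ∧ dw + (-4*w) dx ∧ dz ∧ dw + (3*y + 3) dy ∧ dz ∧ dw

For a 2-form omega = sum_{i<j} g_{ij} dx_i ∧ dx_j, the exterior derivative is
  d(omega) = sum_{i<j} d(g_{ij}) ∧ dx_i ∧ dx_j = sum_{i<j, k} (∂g_{ij}/∂x_k) dx_k ∧ dx_i ∧ dx_j.
Expand each term, using dx_k ∧ dx_i ∧ dx_j = sgn(permutation) dx_{(a)} ∧ dx_{(b)} ∧ dx_{(c)} with (a < b < c) sorted:
  d(x*(3*w - y)) includes (∂/∂w)(x*(3*w - y)) dw = (3*x) dw, which multiplied by dx ∧ dy gives (3*x) dx ∧ dy ∧ dw
  d(-2*w^2 + 2*x) includes (∂/∂w)(-2*w^2 + 2*x) dw = (-4*w) dw, which multiplied by dx ∧ dz gives (-4*w) dx ∧ dz ∧ dw
  d(3*w*y - 2*z^2) includes (∂/∂w)(3*w*y - 2*z^2) dw = (3*y) dw, which multiplied by dy ∧ dz gives (3*y) dy ∧ dz ∧ dw
  d(3*y) includes (∂/∂y)(3*y) dy = (3) dy, which multiplied by dz ∧ dw gives (3) dy ∧ dz ∧ dw
Collecting like 3-forms: d(omega) = (3*x) dx ∧ dy ∧ dw + (-4*w) dx ∧ dz ∧ dw + (3*y + 3) dy ∧ dz ∧ dw.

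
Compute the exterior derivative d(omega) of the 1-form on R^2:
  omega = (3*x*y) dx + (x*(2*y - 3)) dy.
d(omega) = (-3*x + 2*y - 3) dx ∧ dy

For a 1-form omega = sum_i f_i dx_i, the exterior derivative is
  d(omega) = sum_{i < j} (∂f_j/∂x_i - ∂f_i/∂x_j) dx_i ∧ dx_j.
  coefficient of dx ∧ dy: ∂f_2/∂x - ∂f_1/∂y = ∂(x*(2*y - 3))/∂x - ∂(3*x*y)/∂y = -3*x + 2*y - 3
Assembling: d(omega) = (-3*x + 2*y - 3) dx ∧ dy.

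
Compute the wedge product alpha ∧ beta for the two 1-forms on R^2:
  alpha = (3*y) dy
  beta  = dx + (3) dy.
alpha ∧ beta = (-3*y) dx ∧ dy

Distribute the wedge, using dx_i ∧ dx_j = -dx_j ∧ dx_i and dx_i ∧ dx_i = 0. For each pair (i, j) with i < j, the coefficient of dx_i ∧ dx_j in alpha ∧ beta is (alpha_i * beta_j - alpha_j * beta_i). Collecting: alpha ∧ beta = (-3*y) dx ∧ dy.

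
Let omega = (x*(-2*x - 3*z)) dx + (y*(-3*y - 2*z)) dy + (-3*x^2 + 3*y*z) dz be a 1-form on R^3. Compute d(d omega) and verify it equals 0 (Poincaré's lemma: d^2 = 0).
d(d omega) = 0

Step 1: d omega = sum_{i<j} (∂f_j/∂x_i - ∂f_i/∂x_j) dx_i ∧ dx_j:
  coeff of dx ∧ dy: 0
  coeff of dx ∧ dz: -3*x
  coeff of dy ∧ dz: 2*y + 3*z
Step 2: Apply d again to each 2-form coefficient. The only possible 3-form in R^3 is dx ∧ dy ∧ dz, with coefficient
  ∂(coeff of dy∧dz)/∂x - ∂(coeff of dx∧dz)/∂y + ∂(coeff of dx∧dy)/∂z
  = ∂/∂x (2*y + 3*z) - ∂/∂y (-3*x) + ∂/∂z (0).
Each of these terms simplifies to sums of mixed partials that cancel in pairs. The result is 0 (by equality of mixed partials for smooth functions — Schwarz / Clairaut).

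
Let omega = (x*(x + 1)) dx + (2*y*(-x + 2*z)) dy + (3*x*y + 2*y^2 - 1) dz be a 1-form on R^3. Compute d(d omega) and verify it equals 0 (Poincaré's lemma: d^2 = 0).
d(d omega) = 0

Step 1: d omega = sum_{i<j} (∂f_j/∂x_i - ∂f_i/∂x_j) dx_i ∧ dx_j:
  coeff of dx ∧ dy: -2*y
  coeff of dx ∧ dz: 3*y
  coeff of dy ∧ dz: 3*x
Step 2: Apply d again to each 2-form coefficient. The only possible 3-form in R^3 is dx ∧ dy ∧ dz, with coefficient
  ∂(coeff of dy∧dz)/∂x - ∂(coeff of dx∧dz)/∂y + ∂(coeff of dx∧dy)/∂z
  = ∂/∂x (3*x) - ∂/∂y (3*y) + ∂/∂z (-2*y).
Each of these terms simplifies to sums of mixed partials that cancel in pairs. The result is 0 (by equality of mixed partials for smooth functions — Schwarz / Clairaut).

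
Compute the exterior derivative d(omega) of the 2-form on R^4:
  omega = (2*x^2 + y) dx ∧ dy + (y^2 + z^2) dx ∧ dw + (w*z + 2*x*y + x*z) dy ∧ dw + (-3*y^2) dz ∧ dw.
d(omega) = (z) dx ∧ dy ∧ dw + (-2*z) dx ∧ dz ∧ dw + (-w - x - 6*y) dy ∧ dz ∧ dw

For a 2-form omega = sum_{i<j} g_{ij} dx_i ∧ dx_j, the exterior derivative is
  d(omega) = sum_{i<j} d(g_{ij}) ∧ dx_i ∧ dx_j = sum_{i<j, k} (∂g_{ij}/∂x_k) dx_k ∧ dx_i ∧ dx_j.
Expand each term, using dx_k ∧ dx_i ∧ dx_j = sgn(permutation) dx_{(a)} ∧ dx_{(b)} ∧ dx_{(c)} with (a < b < c) sorted:
  d(y^2 + z^2) includes (∂/∂y)(y^2 + z^2) dy = (2*y) dy, which multiplied by dx ∧ dw gives (-2*y) dx ∧ dy ∧ dw
  d(y^2 + z^2) includes (∂/∂z)(y^2 + z^2) dz = (2*z) dz, which multiplied by dx ∧ dw gives (-2*z) dx ∧ dz ∧ dw
  d(w*z + 2*x*y + x*z) includes (∂/∂x)(w*z + 2*x*y + x*z) dx = (2*y + z) dx, which multiplied by dy ∧ dw gives (2*y + z) dx ∧ dy ∧ dw
  d(w*z + 2*x*y + x*z) includes (∂/∂z)(w*z + 2*x*y + x*z) dz = (w + x) dz, which multiplied by dy ∧ dw gives (-w - x) dy ∧ dz ∧ dw
  d(-3*y^2) includes (∂/∂y)(-3*y^2) dy = (-6*y) dy, which multiplied by dz ∧ dw gives (-6*y) dy ∧ dz ∧ dw
Collecting like 3-forms: d(omega) = (z) dx ∧ dy ∧ dw + (-2*z) dx ∧ dz ∧ dw + (-w - x - 6*y) dy ∧ dz ∧ dw.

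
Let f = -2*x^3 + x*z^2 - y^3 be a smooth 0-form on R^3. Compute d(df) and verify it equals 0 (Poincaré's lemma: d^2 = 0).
d(df) = 0

Step 1: df = sum_i (∂f/∂x_i) dx_i = (-6*x^2 + z^2) dx + (-3*y^2) dy + (2*x*z) dz.
Step 2: Apply d again. Using the 1-form formula, the coefficient of dx ∧ dy in d(df) is ∂^2 f/∂x ∂y - ∂^2 f/∂y ∂x = (0) - (0) = 0 (equality of mixed partials for smooth f).
Similarly for dx ∧ dz and dy ∧ dz — all coefficients vanish. So d(df) = 0.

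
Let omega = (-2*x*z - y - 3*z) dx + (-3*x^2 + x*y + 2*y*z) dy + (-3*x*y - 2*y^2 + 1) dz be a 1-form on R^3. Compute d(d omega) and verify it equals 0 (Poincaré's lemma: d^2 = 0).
d(d omega) = 0

Step 1: d omega = sum_{i<j} (∂f_j/∂x_i - ∂f_i/∂x_j) dx_i ∧ dx_j:
  coeff of dx ∧ dy: -6*x + y + 1
  coeff of dx ∧ dz: 2*x - 3*y + 3
  coeff of dy ∧ dz: -3*x - 6*y
Step 2: Apply d again to each 2-form coefficient. The only possible 3-form in R^3 is dx ∧ dy ∧ dz, with coefficient
  ∂(coeff of dy∧dz)/∂x - ∂(coeff of dx∧dz)/∂y + ∂(coeff of dx∧dy)/∂z
  = ∂/∂x (-3*x - 6*y) - ∂/∂y (2*x - 3*y + 3) + ∂/∂z (-6*x + y + 1).
Each of these terms simplifies to sums of mixed partials that cancel in pairs. The result is 0 (by equality of mixed partials for smooth functions — Schwarz / Clairaut).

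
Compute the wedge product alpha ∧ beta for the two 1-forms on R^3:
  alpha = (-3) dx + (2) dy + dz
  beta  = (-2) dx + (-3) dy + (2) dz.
alpha ∧ beta = (13) dx ∧ dy + (-4) dx ∧ dz + (7) dy ∧ dz

Distribute the wedge, using dx_i ∧ dx_j = -dx_j ∧ dx_i and dx_i ∧ dx_i = 0. For each pair (i, j) with i < j, the coefficient of dx_i ∧ dx_j in alpha ∧ beta is (alpha_i * beta_j - alpha_j * beta_i). Collecting: alpha ∧ beta = (13) dx ∧ dy + (-4) dx ∧ dz + (7) dy ∧ dz.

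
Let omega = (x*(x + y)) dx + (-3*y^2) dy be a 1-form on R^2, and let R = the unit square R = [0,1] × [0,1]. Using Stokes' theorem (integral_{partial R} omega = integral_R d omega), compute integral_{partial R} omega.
integral_(partial R) omega = -1/2

Stokes: integral_partial_R omega = integral_R d omega with d omega = (∂Q/∂x - ∂P/∂y) dx ∧ dy.
  ∂Q/∂x = 0
  ∂P/∂y = x
  integrand = ∂Q/∂x - ∂P/∂y = -x.
Integrating over R: integral_0^1 integral_0^1 (-x) dx dy = -1/2.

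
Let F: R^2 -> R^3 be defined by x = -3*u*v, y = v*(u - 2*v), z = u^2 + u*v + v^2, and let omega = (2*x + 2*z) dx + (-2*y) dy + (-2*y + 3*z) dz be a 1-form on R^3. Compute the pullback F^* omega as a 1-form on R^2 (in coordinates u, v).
F^* omega = (6*u^3 - u^2*v + 25*u*v^2 + 5*v^3) du + (-3*u^3 + 17*u^2*v + 15*u*v^2 - 2*v^3) dv

Using F^*(f dg) = (f ∘ F) d(g ∘ F), substitute each coordinate x_i by F_i(u, v) in f_i, and replace dx_i by d F_i = (∂F_i/∂u) du + (∂F_i/∂v) dv.
  For the x component: f_1(F) = 2*u^2 - 4*u*v + 2*v^2; d F_1 = (-3*v) du + (-3*u) dv
  For the y component: f_2(F) = 2*v*(-u + 2*v); d F_2 = (v) du + (u - 4*v) dv
  For the z component: f_3(F) = 3*u^2 + u*v + 7*v^2; d F_3 = (2*u + v) du + (u + 2*v) dv
Combining and collecting du, dv coefficients:
  coeff of du: 6*u^3 - u^2*v + 25*u*v^2 + 5*v^3
  coeff of dv: -3*u^3 + 17*u^2*v + 15*u*v^2 - 2*v^3
F^* omega = (6*u^3 - u^2*v + 25*u*v^2 + 5*v^3) du + (-3*u^3 + 17*u^2*v + 15*u*v^2 - 2*v^3) dv.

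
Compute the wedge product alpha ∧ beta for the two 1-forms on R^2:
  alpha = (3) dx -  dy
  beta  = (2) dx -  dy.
alpha ∧ beta = (-1) dx ∧ dy

Distribute the wedge, using dx_i ∧ dx_j = -dx_j ∧ dx_i and dx_i ∧ dx_i = 0. For each pair (i, j) with i < j, the coefficient of dx_i ∧ dx_j in alpha ∧ beta is (alpha_i * beta_j - alpha_j * beta_i). Collecting: alpha ∧ beta = (-1) dx ∧ dy.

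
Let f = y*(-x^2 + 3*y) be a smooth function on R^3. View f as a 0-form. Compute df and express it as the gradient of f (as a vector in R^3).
df = (-2*x*y) dx + (-x^2 + 6*y) dy + (0) dz; grad f = (-2*x*y, -x^2 + 6*y, 0)

For a 0-form f, d f = (∂f/∂x) dx + (∂f/∂y) dy + (∂f/∂z) dz. The components of the vector representation are exactly the entries of grad f in Cartesian coordinates:
  ∂f/∂x = -2*x*y
  ∂f/∂y = -x^2 + 6*y
  ∂f/∂z = 0.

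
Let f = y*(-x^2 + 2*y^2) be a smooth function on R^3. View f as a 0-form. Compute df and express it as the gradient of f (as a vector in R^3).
df = (-2*x*y) dx + (-x^2 + 6*y^2) dy + (0) dz; grad f = (-2*x*y, -x^2 + 6*y^2, 0)

For a 0-form f, d f = (∂f/∂x) dx + (∂f/∂y) dy + (∂f/∂z) dz. The components of the vector representation are exactly the entries of grad f in Cartesian coordinates:
  ∂f/∂x = -2*x*y
  ∂f/∂y = -x^2 + 6*y^2
  ∂f/∂z = 0.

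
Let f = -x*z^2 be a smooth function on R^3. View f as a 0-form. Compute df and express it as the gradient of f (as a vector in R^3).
df = (-z^2) dx + (0) dy + (-2*x*z) dz; grad f = (-z^2, 0, -2*x*z)

For a 0-form f, d f = (∂f/∂x) dx + (∂f/∂y) dy + (∂f/∂z) dz. The components of the vector representation are exactly the entries of grad f in Cartesian coordinates:
  ∂f/∂x = -z^2
  ∂f/∂y = 0
  ∂f/∂z = -2*x*z.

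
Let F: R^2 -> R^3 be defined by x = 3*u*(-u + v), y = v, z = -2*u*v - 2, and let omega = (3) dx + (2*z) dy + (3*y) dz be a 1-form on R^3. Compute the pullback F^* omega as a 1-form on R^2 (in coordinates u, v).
F^* omega = (-18*u - 6*v^2 + 9*v) du + (-10*u*v + 9*u - 4) dv

Using F^*(f dg) = (f ∘ F) d(g ∘ F), substitute each coordinate x_i by F_i(u, v) in f_i, and replace dx_i by d F_i = (∂F_i/∂u) du + (∂F_i/∂v) dv.
  For the x component: f_1(F) = 3; d F_1 = (-6*u + 3*v) du + (3*u) dv
  For the y component: f_2(F) = -4*u*v - 4; d F_2 = (0) du + (1) dv
  For the z component: f_3(F) = 3*v; d F_3 = (-2*v) du + (-2*u) dv
Combining and collecting du, dv coefficients:
  coeff of du: -18*u - 6*v^2 + 9*v
  coeff of dv: -10*u*v + 9*u - 4
F^* omega = (-18*u - 6*v^2 + 9*v) du + (-10*u*v + 9*u - 4) dv.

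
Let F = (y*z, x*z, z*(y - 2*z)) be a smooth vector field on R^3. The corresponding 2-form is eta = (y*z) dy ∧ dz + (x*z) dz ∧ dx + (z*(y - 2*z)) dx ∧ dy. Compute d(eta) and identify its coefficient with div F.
d(eta) = (y - 4*z) dx ∧ dy ∧ dz; div F = y - 4*z

For a 2-form in R^3 of the form above, applying d gives a 3-form with coefficient ∂P/∂x + ∂Q/∂y + ∂R/∂z:
  ∂P/∂x = 0
  ∂Q/∂y = 0
  ∂R/∂z = y - 4*z
Sum = y - 4*z, which is exactly div F.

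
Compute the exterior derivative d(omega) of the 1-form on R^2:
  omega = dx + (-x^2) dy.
d(omega) = (-2*x) dx ∧ dy

For a 1-form omega = sum_i f_i dx_i, the exterior derivative is
  d(omega) = sum_{i < j} (∂f_j/∂x_i - ∂f_i/∂x_j) dx_i ∧ dx_j.
  coefficient of dx ∧ dy: ∂f_2/∂x - ∂f_1/∂y = ∂(-x^2)/∂x - ∂(1)/∂y = -2*x
Assembling: d(omega) = (-2*x) dx ∧ dy.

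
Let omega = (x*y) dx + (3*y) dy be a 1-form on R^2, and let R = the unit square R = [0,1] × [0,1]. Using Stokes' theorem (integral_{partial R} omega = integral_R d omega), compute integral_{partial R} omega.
integral_(partial R) omega = -1/2

Stokes: integral_partial_R omega = integral_R d omega with d omega = (∂Q/∂x - ∂P/∂y) dx ∧ dy.
  ∂Q/∂x = 0
  ∂P/∂y = x
  integrand = ∂Q/∂x - ∂P/∂y = -x.
Integrating over R: integral_0^1 integral_0^1 (-x) dx dy = -1/2.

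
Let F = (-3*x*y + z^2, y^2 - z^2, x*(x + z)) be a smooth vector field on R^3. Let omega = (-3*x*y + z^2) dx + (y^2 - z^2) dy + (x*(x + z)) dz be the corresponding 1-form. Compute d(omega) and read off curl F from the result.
d(omega) = (2*z) dy ∧ dz + (-2*x + z) dz ∧ dx + (3*x) dx ∧ dy; curl F = (2*z, -2*x + z, 3*x)

d omega = sum_{i<j} (∂f_j/∂x_i - ∂f_i/∂x_j) dx_i ∧ dx_j. Under the identification (dy ∧ dz, dz ∧ dx, dx ∧ dy) ↔ (e_x, e_y, e_z), the coefficients are exactly the components of curl F. Compute:
  ∂R/∂y - ∂Q/∂z = (0) - (-2*z) = 2*z
  ∂P/∂z - ∂R/∂x = (2*z) - (2*x + z) = -2*x + z
  ∂Q/∂x - ∂P/∂y = (0) - (-3*x) = 3*x.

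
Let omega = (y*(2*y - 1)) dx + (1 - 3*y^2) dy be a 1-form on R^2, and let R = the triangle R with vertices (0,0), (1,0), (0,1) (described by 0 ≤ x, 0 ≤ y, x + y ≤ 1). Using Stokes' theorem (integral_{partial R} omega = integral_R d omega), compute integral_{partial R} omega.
integral_(partial R) omega = -1/6

Stokes: integral_partial_R omega = integral_R d omega with d omega = (∂Q/∂x - ∂P/∂y) dx ∧ dy.
  ∂Q/∂x = 0
  ∂P/∂y = 4*y - 1
  integrand = ∂Q/∂x - ∂P/∂y = 1 - 4*y.
Integrating over R: integral_0^1 integral_0^{1-x} (1 - 4*y) dy dx = -1/6.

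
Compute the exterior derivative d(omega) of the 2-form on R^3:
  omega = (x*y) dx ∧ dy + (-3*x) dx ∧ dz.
d(omega) = 0

For a 2-form omega = sum_{i<j} g_{ij} dx_i ∧ dx_j, the exterior derivative is
  d(omega) = sum_{i<j} d(g_{ij}) ∧ dx_i ∧ dx_j = sum_{i<j, k} (∂g_{ij}/∂x_k) dx_k ∧ dx_i ∧ dx_j.
Expand each term, using dx_k ∧ dx_i ∧ dx_j = sgn(permutation) dx_{(a)} ∧ dx_{(b)} ∧ dx_{(c)} with (a < b < c) sorted:

Collecting like 3-forms: d(omega) = 0.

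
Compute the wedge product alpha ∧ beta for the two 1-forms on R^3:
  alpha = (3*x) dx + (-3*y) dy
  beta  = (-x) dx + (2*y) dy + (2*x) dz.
alpha ∧ beta = (3*x*y) dx ∧ dy + (6*x^2) dx ∧ dz + (-6*x*y) dy ∧ dz

Distribute the wedge, using dx_i ∧ dx_j = -dx_j ∧ dx_i and dx_i ∧ dx_i = 0. For each pair (i, j) with i < j, the coefficient of dx_i ∧ dx_j in alpha ∧ beta is (alpha_i * beta_j - alpha_j * beta_i). Collecting: alpha ∧ beta = (3*x*y) dx ∧ dy + (6*x^2) dx ∧ dz + (-6*x*y) dy ∧ dz.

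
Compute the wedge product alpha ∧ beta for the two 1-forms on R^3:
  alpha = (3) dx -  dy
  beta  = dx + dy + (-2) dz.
alpha ∧ beta = (4) dx ∧ dy + (-6) dx ∧ dz + (2) dy ∧ dz

Distribute the wedge, using dx_i ∧ dx_j = -dx_j ∧ dx_i and dx_i ∧ dx_i = 0. For each pair (i, j) with i < j, the coefficient of dx_i ∧ dx_j in alpha ∧ beta is (alpha_i * beta_j - alpha_j * beta_i). Collecting: alpha ∧ beta = (4) dx ∧ dy + (-6) dx ∧ dz + (2) dy ∧ dz.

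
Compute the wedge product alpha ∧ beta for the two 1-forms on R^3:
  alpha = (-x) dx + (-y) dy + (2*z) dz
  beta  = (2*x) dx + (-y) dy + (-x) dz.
alpha ∧ beta = (3*x*y) dx ∧ dy + (x*(x - 4*z)) dx ∧ dz + (y*(x + 2*z)) dy ∧ dz

Distribute the wedge, using dx_i ∧ dx_j = -dx_j ∧ dx_i and dx_i ∧ dx_i = 0. For each pair (i, j) with i < j, the coefficient of dx_i ∧ dx_j in alpha ∧ beta is (alpha_i * beta_j - alpha_j * beta_i). Collecting: alpha ∧ beta = (3*x*y) dx ∧ dy + (x*(x - 4*z)) dx ∧ dz + (y*(x + 2*z)) dy ∧ dz.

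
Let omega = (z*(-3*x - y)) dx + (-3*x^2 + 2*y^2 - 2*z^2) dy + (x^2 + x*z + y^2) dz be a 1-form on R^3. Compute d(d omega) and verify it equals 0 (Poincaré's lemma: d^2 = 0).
d(d omega) = 0

Step 1: d omega = sum_{i<j} (∂f_j/∂x_i - ∂f_i/∂x_j) dx_i ∧ dx_j:
  coeff of dx ∧ dy: -6*x + z
  coeff of dx ∧ dz: 5*x + y + z
  coeff of dy ∧ dz: 2*y + 4*z
Step 2: Apply d again to each 2-form coefficient. The only possible 3-form in R^3 is dx ∧ dy ∧ dz, with coefficient
  ∂(coeff of dy∧dz)/∂x - ∂(coeff of dx∧dz)/∂y + ∂(coeff of dx∧dy)/∂z
  = ∂/∂x (2*y + 4*z) - ∂/∂y (5*x + y + z) + ∂/∂z (-6*x + z).
Each of these terms simplifies to sums of mixed partials that cancel in pairs. The result is 0 (by equality of mixed partials for smooth functions — Schwarz / Clairaut).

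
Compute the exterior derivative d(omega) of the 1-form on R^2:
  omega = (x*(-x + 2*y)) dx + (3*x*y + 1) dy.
d(omega) = (-2*x + 3*y) dx ∧ dy

For a 1-form omega = sum_i f_i dx_i, the exterior derivative is
  d(omega) = sum_{i < j} (∂f_j/∂x_i - ∂f_i/∂x_j) dx_i ∧ dx_j.
  coefficient of dx ∧ dy: ∂f_2/∂x - ∂f_1/∂y = ∂(3*x*y + 1)/∂x - ∂(x*(-x + 2*y))/∂y = -2*x + 3*y
Assembling: d(omega) = (-2*x + 3*y) dx ∧ dy.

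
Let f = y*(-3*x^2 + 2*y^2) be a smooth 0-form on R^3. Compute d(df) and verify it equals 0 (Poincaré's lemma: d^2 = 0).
d(df) = 0

Step 1: df = sum_i (∂f/∂x_i) dx_i = (-6*x*y) dx + (-3*x^2 + 6*y^2) dy + (0) dz.
Step 2: Apply d again. Using the 1-form formula, the coefficient of dx ∧ dy in d(df) is ∂^2 f/∂x ∂y - ∂^2 f/∂y ∂x = (-6*x) - (-6*x) = 0 (equality of mixed partials for smooth f).
Similarly for dx ∧ dz and dy ∧ dz — all coefficients vanish. So d(df) = 0.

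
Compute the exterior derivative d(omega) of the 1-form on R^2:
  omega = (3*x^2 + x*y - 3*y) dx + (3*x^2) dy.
d(omega) = (5*x + 3) dx ∧ dy

For a 1-form omega = sum_i f_i dx_i, the exterior derivative is
  d(omega) = sum_{i < j} (∂f_j/∂x_i - ∂f_i/∂x_j) dx_i ∧ dx_j.
  coefficient of dx ∧ dy: ∂f_2/∂x - ∂f_1/∂y = ∂(3*x^2)/∂x - ∂(3*x^2 + x*y - 3*y)/∂y = 5*x + 3
Assembling: d(omega) = (5*x + 3) dx ∧ dy.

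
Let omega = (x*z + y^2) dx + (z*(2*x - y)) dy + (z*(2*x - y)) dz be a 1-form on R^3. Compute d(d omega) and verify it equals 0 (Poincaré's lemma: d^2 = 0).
d(d omega) = 0

Step 1: d omega = sum_{i<j} (∂f_j/∂x_i - ∂f_i/∂x_j) dx_i ∧ dx_j:
  coeff of dx ∧ dy: -2*y + 2*z
  coeff of dx ∧ dz: -x + 2*z
  coeff of dy ∧ dz: -2*x + y - z
Step 2: Apply d again to each 2-form coefficient. The only possible 3-form in R^3 is dx ∧ dy ∧ dz, with coefficient
  ∂(coeff of dy∧dz)/∂x - ∂(coeff of dx∧dz)/∂y + ∂(coeff of dx∧dy)/∂z
  = ∂/∂x (-2*x + y - z) - ∂/∂y (-x + 2*z) + ∂/∂z (-2*y + 2*z).
Each of these terms simplifies to sums of mixed partials that cancel in pairs. The result is 0 (by equality of mixed partials for smooth functions — Schwarz / Clairaut).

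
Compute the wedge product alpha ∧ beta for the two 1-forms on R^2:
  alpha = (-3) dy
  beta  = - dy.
alpha ∧ beta = 0

Distribute the wedge, using dx_i ∧ dx_j = -dx_j ∧ dx_i and dx_i ∧ dx_i = 0. For each pair (i, j) with i < j, the coefficient of dx_i ∧ dx_j in alpha ∧ beta is (alpha_i * beta_j - alpha_j * beta_i). Collecting: alpha ∧ beta = 0.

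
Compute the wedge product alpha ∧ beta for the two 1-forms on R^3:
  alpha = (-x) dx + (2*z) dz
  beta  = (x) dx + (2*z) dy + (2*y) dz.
alpha ∧ beta = (-2*x*z) dx ∧ dy + (-2*x*(y + z)) dx ∧ dz + (-4*z^2) dy ∧ dz

Distribute the wedge, using dx_i ∧ dx_j = -dx_j ∧ dx_i and dx_i ∧ dx_i = 0. For each pair (i, j) with i < j, the coefficient of dx_i ∧ dx_j in alpha ∧ beta is (alpha_i * beta_j - alpha_j * beta_i). Collecting: alpha ∧ beta = (-2*x*z) dx ∧ dy + (-2*x*(y + z)) dx ∧ dz + (-4*z^2) dy ∧ dz.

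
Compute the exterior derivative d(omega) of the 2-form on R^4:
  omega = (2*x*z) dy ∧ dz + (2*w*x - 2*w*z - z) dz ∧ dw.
d(omega) = (2*z) dx ∧ dy ∧ dz + (2*w) dx ∧ dz ∧ dw

For a 2-form omega = sum_{i<j} g_{ij} dx_i ∧ dx_j, the exterior derivative is
  d(omega) = sum_{i<j} d(g_{ij}) ∧ dx_i ∧ dx_j = sum_{i<j, k} (∂g_{ij}/∂x_k) dx_k ∧ dx_i ∧ dx_j.
Expand each term, using dx_k ∧ dx_i ∧ dx_j = sgn(permutation) dx_{(a)} ∧ dx_{(b)} ∧ dx_{(c)} with (a < b < c) sorted:
  d(2*x*z) includes (∂/∂x)(2*x*z) dx = (2*z) dx, which multiplied by dy ∧ dz gives (2*z) dx ∧ dy ∧ dz
  d(2*w*x - 2*w*z - z) includes (∂/∂x)(2*w*x - 2*w*z - z) dx = (2*w) dx, which multiplied by dz ∧ dw gives (2*w) dx ∧ dz ∧ dw
Collecting like 3-forms: d(omega) = (2*z) dx ∧ dy ∧ dz + (2*w) dx ∧ dz ∧ dw.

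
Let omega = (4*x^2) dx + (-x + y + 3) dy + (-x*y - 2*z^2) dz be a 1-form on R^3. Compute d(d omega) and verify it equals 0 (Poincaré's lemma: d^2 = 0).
d(d omega) = 0

Step 1: d omega = sum_{i<j} (∂f_j/∂x_i - ∂f_i/∂x_j) dx_i ∧ dx_j:
  coeff of dx ∧ dy: -1
  coeff of dx ∧ dz: -y
  coeff of dy ∧ dz: -x
Step 2: Apply d again to each 2-form coefficient. The only possible 3-form in R^3 is dx ∧ dy ∧ dz, with coefficient
  ∂(coeff of dy∧dz)/∂x - ∂(coeff of dx∧dz)/∂y + ∂(coeff of dx∧dy)/∂z
  = ∂/∂x (-x) - ∂/∂y (-y) + ∂/∂z (-1).
Each of these terms simplifies to sums of mixed partials that cancel in pairs. The result is 0 (by equality of mixed partials for smooth functions — Schwarz / Clairaut).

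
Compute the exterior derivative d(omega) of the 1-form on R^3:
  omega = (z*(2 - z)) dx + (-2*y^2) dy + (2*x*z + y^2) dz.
d(omega) = (4*z - 2) dx ∧ dz + (2*y) dy ∧ dz

For a 1-form omega = sum_i f_i dx_i, the exterior derivative is
  d(omega) = sum_{i < j} (∂f_j/∂x_i - ∂f_i/∂x_j) dx_i ∧ dx_j.
  coefficient of dx ∧ dz: ∂f_3/∂x - ∂f_1/∂z = ∂(2*x*z + y^2)/∂x - ∂(z*(2 - z))/∂z = 4*z - 2
  coefficient of dy ∧ dz: ∂f_3/∂y - ∂f_2/∂z = ∂(2*x*z + y^2)/∂y - ∂(-2*y^2)/∂z = 2*y
Assembling: d(omega) = (4*z - 2) dx ∧ dz + (2*y) dy ∧ dz.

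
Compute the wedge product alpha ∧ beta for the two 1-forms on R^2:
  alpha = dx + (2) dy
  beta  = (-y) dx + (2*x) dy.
alpha ∧ beta = (2*x + 2*y) dx ∧ dy

Distribute the wedge, using dx_i ∧ dx_j = -dx_j ∧ dx_i and dx_i ∧ dx_i = 0. For each pair (i, j) with i < j, the coefficient of dx_i ∧ dx_j in alpha ∧ beta is (alpha_i * beta_j - alpha_j * beta_i). Collecting: alpha ∧ beta = (2*x + 2*y) dx ∧ dy.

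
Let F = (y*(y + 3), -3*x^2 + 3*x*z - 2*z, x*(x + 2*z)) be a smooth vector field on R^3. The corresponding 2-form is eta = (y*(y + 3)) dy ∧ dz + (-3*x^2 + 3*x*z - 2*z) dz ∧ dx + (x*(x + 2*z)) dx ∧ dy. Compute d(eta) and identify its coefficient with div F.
d(eta) = (2*x) dx ∧ dy ∧ dz; div F = 2*x

For a 2-form in R^3 of the form above, applying d gives a 3-form with coefficient ∂P/∂x + ∂Q/∂y + ∂R/∂z:
  ∂P/∂x = 0
  ∂Q/∂y = 0
  ∂R/∂z = 2*x
Sum = 2*x, which is exactly div F.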